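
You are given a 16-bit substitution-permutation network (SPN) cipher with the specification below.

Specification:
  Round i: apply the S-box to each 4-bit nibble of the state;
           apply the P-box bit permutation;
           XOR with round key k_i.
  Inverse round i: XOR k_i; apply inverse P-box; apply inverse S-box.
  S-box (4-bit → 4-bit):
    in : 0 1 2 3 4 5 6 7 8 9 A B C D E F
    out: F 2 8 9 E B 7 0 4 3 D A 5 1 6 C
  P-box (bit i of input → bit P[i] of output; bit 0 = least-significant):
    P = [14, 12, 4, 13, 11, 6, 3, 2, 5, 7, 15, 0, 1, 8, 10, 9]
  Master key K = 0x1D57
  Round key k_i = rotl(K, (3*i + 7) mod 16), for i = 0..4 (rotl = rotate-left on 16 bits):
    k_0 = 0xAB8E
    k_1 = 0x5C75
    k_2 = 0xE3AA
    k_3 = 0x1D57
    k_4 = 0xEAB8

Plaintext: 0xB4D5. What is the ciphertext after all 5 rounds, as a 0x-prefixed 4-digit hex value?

0xC85E

s_0 = plaintext = 0xB4D5
s_1 = Round(s_0, k_0) = 0x500F
s_2 = Round(s_1, k_1) = 0xF78A
s_3 = Round(s_2, k_2) = 0x85B2
s_4 = Round(s_3, k_3) = 0x39B2
s_5 = Round(s_4, k_4) = 0xC85E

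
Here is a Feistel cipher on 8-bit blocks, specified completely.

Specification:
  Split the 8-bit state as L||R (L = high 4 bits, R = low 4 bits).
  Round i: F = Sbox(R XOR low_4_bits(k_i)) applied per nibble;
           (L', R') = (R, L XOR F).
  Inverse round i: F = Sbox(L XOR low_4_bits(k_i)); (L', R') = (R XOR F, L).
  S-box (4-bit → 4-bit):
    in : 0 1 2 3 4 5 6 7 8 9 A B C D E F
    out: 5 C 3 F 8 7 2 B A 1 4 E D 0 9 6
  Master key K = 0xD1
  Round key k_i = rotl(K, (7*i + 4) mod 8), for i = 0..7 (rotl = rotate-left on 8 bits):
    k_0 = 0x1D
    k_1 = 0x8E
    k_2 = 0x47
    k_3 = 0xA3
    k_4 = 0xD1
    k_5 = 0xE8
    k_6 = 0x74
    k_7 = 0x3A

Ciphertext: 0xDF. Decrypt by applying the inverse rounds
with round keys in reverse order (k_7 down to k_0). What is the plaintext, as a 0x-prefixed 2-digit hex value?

0x8F

s_0 = ciphertext = 0xDF
s_1 = InvRound(s_0, k_7) = 0x4D
s_2 = InvRound(s_1, k_6) = 0x84
s_3 = InvRound(s_2, k_5) = 0x18
s_4 = InvRound(s_3, k_4) = 0xD1
s_5 = InvRound(s_4, k_3) = 0x8D
s_6 = InvRound(s_5, k_2) = 0xB8
s_7 = InvRound(s_6, k_1) = 0xFB
s_8 = InvRound(s_7, k_0) = 0x8F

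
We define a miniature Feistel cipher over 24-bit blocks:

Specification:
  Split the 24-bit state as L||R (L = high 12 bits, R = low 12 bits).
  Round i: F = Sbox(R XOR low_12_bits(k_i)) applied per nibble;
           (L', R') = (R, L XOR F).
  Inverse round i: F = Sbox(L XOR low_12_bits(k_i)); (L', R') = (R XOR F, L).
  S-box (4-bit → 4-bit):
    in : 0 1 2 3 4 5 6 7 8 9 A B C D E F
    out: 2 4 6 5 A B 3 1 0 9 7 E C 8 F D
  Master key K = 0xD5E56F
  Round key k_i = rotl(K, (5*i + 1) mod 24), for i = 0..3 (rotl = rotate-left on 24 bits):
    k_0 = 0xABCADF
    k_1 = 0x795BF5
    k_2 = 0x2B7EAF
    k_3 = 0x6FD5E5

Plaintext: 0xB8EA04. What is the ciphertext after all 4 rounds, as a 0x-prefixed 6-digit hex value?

s_0 = plaintext = 0xB8EA04
s_1 = Round(s_0, k_0) = 0xA04900
s_2 = Round(s_1, k_1) = 0x900CDF
s_3 = Round(s_2, k_2) = 0xCDFF12
s_4 = Round(s_3, k_3) = 0xF12B0E

0xF12B0E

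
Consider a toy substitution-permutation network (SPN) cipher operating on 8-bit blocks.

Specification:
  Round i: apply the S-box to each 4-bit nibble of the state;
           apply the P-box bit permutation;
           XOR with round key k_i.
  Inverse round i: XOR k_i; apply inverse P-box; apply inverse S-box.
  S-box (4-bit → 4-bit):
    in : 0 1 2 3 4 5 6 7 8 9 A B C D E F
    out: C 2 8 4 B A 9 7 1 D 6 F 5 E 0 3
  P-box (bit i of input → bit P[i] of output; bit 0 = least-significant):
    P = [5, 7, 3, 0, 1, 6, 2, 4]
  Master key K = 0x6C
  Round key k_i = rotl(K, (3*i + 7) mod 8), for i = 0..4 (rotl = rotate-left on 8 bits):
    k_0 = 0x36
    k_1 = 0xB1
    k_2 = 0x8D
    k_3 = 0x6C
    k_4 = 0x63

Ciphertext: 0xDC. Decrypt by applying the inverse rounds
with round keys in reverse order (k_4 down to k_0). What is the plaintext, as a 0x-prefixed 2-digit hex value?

s_0 = ciphertext = 0xDC
s_1 = InvRound(s_0, k_4) = 0x9B
s_2 = InvRound(s_1, k_3) = 0xB4
s_3 = InvRound(s_2, k_2) = 0x29
s_4 = InvRound(s_3, k_1) = 0x2A
s_5 = InvRound(s_4, k_0) = 0x03

0x03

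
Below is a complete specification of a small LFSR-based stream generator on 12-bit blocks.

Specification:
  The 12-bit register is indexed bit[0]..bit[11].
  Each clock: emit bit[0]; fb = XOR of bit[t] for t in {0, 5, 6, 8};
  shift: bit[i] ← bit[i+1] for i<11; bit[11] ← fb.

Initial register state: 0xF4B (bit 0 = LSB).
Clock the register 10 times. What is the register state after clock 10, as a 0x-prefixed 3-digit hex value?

0x5CF

reg_0 = 0xF4B
clock 1: out=1, reg = 0xFA5
clock 2: out=1, reg = 0xFD2
clock 3: out=0, reg = 0x7E9
clock 4: out=1, reg = 0x3F4
clock 5: out=0, reg = 0x9FA
clock 6: out=0, reg = 0xCFD
clock 7: out=1, reg = 0xE7E
clock 8: out=0, reg = 0x73F
clock 9: out=1, reg = 0xB9F
clock 10: out=1, reg = 0x5CF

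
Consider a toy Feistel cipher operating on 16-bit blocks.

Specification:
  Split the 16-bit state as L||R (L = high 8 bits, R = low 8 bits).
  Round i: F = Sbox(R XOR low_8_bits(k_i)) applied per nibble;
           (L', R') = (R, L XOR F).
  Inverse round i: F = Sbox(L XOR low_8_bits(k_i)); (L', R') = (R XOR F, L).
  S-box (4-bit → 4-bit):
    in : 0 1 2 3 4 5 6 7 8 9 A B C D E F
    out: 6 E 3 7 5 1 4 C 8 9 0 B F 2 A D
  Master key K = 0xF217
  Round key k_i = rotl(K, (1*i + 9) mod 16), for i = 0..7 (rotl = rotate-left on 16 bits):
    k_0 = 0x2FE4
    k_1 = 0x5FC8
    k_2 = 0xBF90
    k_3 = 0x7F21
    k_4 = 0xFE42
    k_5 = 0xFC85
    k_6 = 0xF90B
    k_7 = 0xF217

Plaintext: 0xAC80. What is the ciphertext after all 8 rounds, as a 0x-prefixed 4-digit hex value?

0xDCDD

s_0 = plaintext = 0xAC80
s_1 = Round(s_0, k_0) = 0x80E9
s_2 = Round(s_1, k_1) = 0xE9BE
s_3 = Round(s_2, k_2) = 0xBED3
s_4 = Round(s_3, k_3) = 0xD36D
s_5 = Round(s_4, k_4) = 0x6DEE
s_6 = Round(s_5, k_5) = 0xEE26
s_7 = Round(s_6, k_6) = 0x26DC
s_8 = Round(s_7, k_7) = 0xDCDD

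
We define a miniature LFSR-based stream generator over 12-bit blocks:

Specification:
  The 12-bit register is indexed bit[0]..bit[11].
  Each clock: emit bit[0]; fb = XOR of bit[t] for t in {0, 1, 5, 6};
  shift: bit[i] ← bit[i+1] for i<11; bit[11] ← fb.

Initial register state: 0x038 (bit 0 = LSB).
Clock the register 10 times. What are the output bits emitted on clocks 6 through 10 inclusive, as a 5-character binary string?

reg_0 = 0x038
clock 1: out=0, reg = 0x81C
clock 2: out=0, reg = 0x40E
clock 3: out=0, reg = 0xA07
clock 4: out=1, reg = 0x503
clock 5: out=1, reg = 0x281
clock 6: out=1, reg = 0x940
clock 7: out=0, reg = 0xCA0
clock 8: out=0, reg = 0xE50
clock 9: out=0, reg = 0xF28
clock 10: out=0, reg = 0xF94

10000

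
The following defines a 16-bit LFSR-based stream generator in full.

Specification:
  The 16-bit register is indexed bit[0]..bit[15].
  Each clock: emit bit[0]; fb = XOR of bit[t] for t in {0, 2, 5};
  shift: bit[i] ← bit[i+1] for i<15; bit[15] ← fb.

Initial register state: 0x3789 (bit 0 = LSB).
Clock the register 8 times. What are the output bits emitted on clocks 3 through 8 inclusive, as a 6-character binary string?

reg_0 = 0x3789
clock 1: out=1, reg = 0x9BC4
clock 2: out=0, reg = 0xCDE2
clock 3: out=0, reg = 0xE6F1
clock 4: out=1, reg = 0x7378
clock 5: out=0, reg = 0xB9BC
clock 6: out=0, reg = 0x5CDE
clock 7: out=0, reg = 0xAE6F
clock 8: out=1, reg = 0xD737

010001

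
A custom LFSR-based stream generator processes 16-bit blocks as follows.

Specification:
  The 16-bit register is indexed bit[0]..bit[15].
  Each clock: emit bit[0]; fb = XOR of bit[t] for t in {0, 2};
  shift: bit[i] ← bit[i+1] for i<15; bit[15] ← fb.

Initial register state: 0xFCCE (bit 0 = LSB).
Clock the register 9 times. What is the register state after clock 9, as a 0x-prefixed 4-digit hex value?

reg_0 = 0xFCCE
clock 1: out=0, reg = 0xFE67
clock 2: out=1, reg = 0x7F33
clock 3: out=1, reg = 0xBF99
clock 4: out=1, reg = 0xDFCC
clock 5: out=0, reg = 0xEFE6
clock 6: out=0, reg = 0xF7F3
clock 7: out=1, reg = 0xFBF9
clock 8: out=1, reg = 0xFDFC
clock 9: out=0, reg = 0xFEFE

0xFEFE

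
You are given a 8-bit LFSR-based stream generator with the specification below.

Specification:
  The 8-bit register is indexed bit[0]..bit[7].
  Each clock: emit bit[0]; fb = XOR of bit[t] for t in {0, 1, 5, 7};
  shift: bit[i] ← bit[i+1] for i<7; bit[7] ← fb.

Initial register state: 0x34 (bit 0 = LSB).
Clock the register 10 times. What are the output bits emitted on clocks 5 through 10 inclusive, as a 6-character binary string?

110010

reg_0 = 0x34
clock 1: out=0, reg = 0x9A
clock 2: out=0, reg = 0x4D
clock 3: out=1, reg = 0xA6
clock 4: out=0, reg = 0xD3
clock 5: out=1, reg = 0xE9
clock 6: out=1, reg = 0xF4
clock 7: out=0, reg = 0x7A
clock 8: out=0, reg = 0x3D
clock 9: out=1, reg = 0x1E
clock 10: out=0, reg = 0x8F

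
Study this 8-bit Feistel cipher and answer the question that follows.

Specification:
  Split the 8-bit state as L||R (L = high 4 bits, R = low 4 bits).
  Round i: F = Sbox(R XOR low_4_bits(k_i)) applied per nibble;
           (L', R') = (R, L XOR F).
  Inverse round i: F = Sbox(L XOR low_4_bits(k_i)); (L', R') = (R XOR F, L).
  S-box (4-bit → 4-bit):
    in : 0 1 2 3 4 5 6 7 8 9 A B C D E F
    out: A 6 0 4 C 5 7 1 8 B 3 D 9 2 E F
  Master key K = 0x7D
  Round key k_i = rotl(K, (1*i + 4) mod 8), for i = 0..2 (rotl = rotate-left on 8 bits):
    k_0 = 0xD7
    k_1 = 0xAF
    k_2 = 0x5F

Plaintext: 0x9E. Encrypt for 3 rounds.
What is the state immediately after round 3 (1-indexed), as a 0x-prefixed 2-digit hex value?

s_0 = plaintext = 0x9E
s_1 = Round(s_0, k_0) = 0xE2
s_2 = Round(s_1, k_1) = 0x2C
s_3 = Round(s_2, k_2) = 0xC6

0xC6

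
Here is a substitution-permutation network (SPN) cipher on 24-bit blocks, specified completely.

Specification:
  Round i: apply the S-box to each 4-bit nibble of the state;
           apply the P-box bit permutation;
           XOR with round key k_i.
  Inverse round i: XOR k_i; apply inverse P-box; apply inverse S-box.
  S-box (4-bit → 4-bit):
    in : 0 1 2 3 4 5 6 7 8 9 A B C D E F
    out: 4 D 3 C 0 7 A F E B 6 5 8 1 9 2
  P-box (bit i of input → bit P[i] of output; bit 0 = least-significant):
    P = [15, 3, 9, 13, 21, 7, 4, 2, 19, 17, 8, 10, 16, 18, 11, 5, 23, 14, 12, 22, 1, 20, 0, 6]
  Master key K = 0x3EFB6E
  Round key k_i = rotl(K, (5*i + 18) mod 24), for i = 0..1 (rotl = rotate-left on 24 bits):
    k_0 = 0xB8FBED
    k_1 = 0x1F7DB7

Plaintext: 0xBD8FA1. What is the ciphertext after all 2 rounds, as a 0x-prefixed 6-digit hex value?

s_0 = plaintext = 0xBD8FA1
s_1 = Round(s_0, k_0) = 0x3E515E
s_2 = Round(s_1, k_1) = 0xF2D066

0xF2D066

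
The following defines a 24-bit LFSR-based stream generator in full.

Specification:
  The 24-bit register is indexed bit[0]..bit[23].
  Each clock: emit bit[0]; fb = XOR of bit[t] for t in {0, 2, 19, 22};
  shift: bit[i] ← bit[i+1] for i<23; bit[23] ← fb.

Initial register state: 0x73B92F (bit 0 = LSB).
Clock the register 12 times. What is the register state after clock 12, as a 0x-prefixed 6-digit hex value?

0x6D773B

reg_0 = 0x73B92F
clock 1: out=1, reg = 0xB9DC97
clock 2: out=1, reg = 0xDCEE4B
clock 3: out=1, reg = 0xEE7725
clock 4: out=1, reg = 0x773B92
clock 5: out=0, reg = 0xBB9DC9
clock 6: out=1, reg = 0x5DCEE4
clock 7: out=0, reg = 0xAEE772
clock 8: out=0, reg = 0xD773B9
clock 9: out=1, reg = 0x6BB9DC
clock 10: out=0, reg = 0xB5DCEE
clock 11: out=0, reg = 0xDAEE77
clock 12: out=1, reg = 0x6D773B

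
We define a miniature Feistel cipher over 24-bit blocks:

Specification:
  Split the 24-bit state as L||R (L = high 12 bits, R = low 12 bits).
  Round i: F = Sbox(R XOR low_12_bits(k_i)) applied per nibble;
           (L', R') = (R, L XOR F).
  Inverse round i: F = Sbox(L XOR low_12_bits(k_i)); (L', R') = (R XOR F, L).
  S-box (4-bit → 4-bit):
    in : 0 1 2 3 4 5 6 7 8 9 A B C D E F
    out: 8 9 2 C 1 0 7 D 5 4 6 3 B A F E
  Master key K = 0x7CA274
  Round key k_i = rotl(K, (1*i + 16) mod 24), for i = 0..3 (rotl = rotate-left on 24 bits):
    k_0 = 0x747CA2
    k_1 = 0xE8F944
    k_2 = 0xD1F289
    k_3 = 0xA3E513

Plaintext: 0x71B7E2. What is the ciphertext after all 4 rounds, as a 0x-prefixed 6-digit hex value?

s_0 = plaintext = 0x71B7E2
s_1 = Round(s_0, k_0) = 0x7E2403
s_2 = Round(s_1, k_1) = 0x403DFF
s_3 = Round(s_2, k_2) = 0xDFFAD4
s_4 = Round(s_3, k_3) = 0xAD4342

0xAD4342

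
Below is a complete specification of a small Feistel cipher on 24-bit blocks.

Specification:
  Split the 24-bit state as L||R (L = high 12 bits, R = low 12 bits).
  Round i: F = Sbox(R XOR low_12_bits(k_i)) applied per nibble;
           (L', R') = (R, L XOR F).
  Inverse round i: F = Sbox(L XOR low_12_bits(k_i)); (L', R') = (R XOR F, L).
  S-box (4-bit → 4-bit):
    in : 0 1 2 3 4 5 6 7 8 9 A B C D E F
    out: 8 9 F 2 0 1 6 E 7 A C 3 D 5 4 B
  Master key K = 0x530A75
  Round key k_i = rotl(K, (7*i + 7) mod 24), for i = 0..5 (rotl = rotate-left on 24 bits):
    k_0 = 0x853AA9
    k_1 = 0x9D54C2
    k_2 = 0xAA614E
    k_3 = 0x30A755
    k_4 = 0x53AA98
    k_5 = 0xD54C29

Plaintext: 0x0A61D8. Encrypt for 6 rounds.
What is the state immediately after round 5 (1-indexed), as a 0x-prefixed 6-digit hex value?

s_0 = plaintext = 0x0A61D8
s_1 = Round(s_0, k_0) = 0x1D834F
s_2 = Round(s_1, k_1) = 0x34FFAD
s_3 = Round(s_2, k_2) = 0xFAD70D
s_4 = Round(s_3, k_3) = 0x70D7BA
s_5 = Round(s_4, k_4) = 0x7BA2F2
s_6 = Round(s_5, k_5) = 0x2F23E9

0x7BA2F2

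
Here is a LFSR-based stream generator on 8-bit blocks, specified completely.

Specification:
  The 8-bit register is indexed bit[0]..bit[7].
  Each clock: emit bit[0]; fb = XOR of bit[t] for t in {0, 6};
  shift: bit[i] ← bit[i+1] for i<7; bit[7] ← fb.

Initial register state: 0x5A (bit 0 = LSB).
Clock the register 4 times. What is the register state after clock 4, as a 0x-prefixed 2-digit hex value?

0x75

reg_0 = 0x5A
clock 1: out=0, reg = 0xAD
clock 2: out=1, reg = 0xD6
clock 3: out=0, reg = 0xEB
clock 4: out=1, reg = 0x75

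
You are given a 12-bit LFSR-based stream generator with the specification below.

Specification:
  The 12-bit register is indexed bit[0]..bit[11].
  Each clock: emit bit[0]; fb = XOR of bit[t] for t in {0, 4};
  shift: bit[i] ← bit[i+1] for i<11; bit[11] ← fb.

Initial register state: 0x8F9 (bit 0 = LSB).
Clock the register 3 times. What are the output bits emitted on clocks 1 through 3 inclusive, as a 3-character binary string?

100

reg_0 = 0x8F9
clock 1: out=1, reg = 0x47C
clock 2: out=0, reg = 0xA3E
clock 3: out=0, reg = 0xD1F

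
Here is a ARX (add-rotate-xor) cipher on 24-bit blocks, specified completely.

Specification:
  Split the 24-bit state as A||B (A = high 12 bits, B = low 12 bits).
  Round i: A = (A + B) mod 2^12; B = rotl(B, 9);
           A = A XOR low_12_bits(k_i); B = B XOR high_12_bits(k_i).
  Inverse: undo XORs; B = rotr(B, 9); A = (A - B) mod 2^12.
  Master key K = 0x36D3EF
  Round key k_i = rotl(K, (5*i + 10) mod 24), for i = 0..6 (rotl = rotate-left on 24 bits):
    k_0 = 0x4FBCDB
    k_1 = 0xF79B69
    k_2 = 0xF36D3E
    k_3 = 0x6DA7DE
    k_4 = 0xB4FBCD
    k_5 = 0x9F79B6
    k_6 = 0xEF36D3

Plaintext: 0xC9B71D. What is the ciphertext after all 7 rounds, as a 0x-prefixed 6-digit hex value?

s_0 = plaintext = 0xC9B71D
s_1 = Round(s_0, k_0) = 0xF63E18
s_2 = Round(s_1, k_1) = 0x612EBA
s_3 = Round(s_2, k_2) = 0x9F2AE1
s_4 = Round(s_3, k_3) = 0x30D586
s_5 = Round(s_4, k_4) = 0x35E7FF
s_6 = Round(s_5, k_5) = 0x2EB708
s_7 = Round(s_6, k_6) = 0xF20E12

0xF20E12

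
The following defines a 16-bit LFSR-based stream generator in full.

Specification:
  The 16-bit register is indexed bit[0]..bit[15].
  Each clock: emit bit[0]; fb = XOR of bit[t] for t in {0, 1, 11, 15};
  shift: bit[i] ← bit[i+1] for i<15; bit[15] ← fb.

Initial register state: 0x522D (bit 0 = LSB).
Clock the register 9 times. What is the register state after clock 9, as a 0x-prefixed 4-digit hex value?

0x27A9

reg_0 = 0x522D
clock 1: out=1, reg = 0xA916
clock 2: out=0, reg = 0xD48B
clock 3: out=1, reg = 0xEA45
clock 4: out=1, reg = 0xF522
clock 5: out=0, reg = 0x7A91
clock 6: out=1, reg = 0x3D48
clock 7: out=0, reg = 0x9EA4
clock 8: out=0, reg = 0x4F52
clock 9: out=0, reg = 0x27A9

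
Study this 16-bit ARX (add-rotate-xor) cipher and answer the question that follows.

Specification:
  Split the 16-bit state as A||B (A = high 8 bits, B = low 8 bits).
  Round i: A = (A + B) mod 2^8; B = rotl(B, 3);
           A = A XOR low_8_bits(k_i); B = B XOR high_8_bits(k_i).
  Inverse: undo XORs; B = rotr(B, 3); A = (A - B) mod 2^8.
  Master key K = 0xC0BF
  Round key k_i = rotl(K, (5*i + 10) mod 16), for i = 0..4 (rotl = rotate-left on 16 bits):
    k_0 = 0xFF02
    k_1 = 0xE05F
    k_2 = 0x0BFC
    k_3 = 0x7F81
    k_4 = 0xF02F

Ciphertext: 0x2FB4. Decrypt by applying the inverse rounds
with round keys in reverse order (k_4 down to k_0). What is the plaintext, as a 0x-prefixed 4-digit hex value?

0xC386

s_0 = ciphertext = 0x2FB4
s_1 = InvRound(s_0, k_4) = 0x7888
s_2 = InvRound(s_1, k_3) = 0xFBFE
s_3 = InvRound(s_2, k_2) = 0x49BE
s_4 = InvRound(s_3, k_1) = 0x4BCB
s_5 = InvRound(s_4, k_0) = 0xC386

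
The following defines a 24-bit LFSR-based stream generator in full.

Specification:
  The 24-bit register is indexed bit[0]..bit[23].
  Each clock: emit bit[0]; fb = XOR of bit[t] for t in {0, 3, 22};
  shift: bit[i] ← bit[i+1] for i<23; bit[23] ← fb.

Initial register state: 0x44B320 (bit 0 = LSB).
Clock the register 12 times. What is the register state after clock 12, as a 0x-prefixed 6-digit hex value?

reg_0 = 0x44B320
clock 1: out=0, reg = 0xA25990
clock 2: out=0, reg = 0x512CC8
clock 3: out=0, reg = 0x289664
clock 4: out=0, reg = 0x144B32
clock 5: out=0, reg = 0x0A2599
clock 6: out=1, reg = 0x0512CC
clock 7: out=0, reg = 0x828966
clock 8: out=0, reg = 0x4144B3
clock 9: out=1, reg = 0x20A259
clock 10: out=1, reg = 0x10512C
clock 11: out=0, reg = 0x882896
clock 12: out=0, reg = 0x44144B

0x44144B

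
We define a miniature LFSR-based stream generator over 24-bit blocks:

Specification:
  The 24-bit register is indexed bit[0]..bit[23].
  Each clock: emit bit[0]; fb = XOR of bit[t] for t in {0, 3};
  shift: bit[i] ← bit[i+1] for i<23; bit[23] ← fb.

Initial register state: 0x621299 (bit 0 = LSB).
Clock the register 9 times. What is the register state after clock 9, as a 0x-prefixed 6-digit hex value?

reg_0 = 0x621299
clock 1: out=1, reg = 0x31094C
clock 2: out=0, reg = 0x9884A6
clock 3: out=0, reg = 0x4C4253
clock 4: out=1, reg = 0xA62129
clock 5: out=1, reg = 0x531094
clock 6: out=0, reg = 0x29884A
clock 7: out=0, reg = 0x94C425
clock 8: out=1, reg = 0xCA6212
clock 9: out=0, reg = 0x653109

0x653109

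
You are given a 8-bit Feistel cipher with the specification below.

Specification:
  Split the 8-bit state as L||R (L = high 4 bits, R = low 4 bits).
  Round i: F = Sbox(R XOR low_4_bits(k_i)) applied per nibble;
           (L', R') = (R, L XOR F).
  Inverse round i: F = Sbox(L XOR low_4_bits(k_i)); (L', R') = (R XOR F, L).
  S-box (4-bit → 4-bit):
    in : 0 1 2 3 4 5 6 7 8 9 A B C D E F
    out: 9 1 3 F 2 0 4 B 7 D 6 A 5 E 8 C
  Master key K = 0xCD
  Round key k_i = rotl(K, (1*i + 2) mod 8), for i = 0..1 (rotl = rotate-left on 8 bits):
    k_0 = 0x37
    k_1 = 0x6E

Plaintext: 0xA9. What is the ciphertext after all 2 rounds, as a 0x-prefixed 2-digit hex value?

s_0 = plaintext = 0xA9
s_1 = Round(s_0, k_0) = 0x92
s_2 = Round(s_1, k_1) = 0x2C

0x2C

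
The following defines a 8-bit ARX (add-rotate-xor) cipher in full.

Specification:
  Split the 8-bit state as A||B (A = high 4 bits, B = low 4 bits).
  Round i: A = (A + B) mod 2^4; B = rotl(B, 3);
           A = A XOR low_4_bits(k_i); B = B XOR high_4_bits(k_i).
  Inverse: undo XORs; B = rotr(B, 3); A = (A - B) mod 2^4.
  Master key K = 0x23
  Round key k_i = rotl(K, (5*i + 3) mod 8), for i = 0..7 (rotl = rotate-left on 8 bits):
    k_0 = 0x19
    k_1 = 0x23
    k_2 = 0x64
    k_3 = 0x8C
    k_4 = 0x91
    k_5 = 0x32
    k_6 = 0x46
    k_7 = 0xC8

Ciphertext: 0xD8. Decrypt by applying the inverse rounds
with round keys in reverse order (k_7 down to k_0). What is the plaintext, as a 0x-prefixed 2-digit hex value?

0xE8

s_0 = ciphertext = 0xD8
s_1 = InvRound(s_0, k_7) = 0xD8
s_2 = InvRound(s_1, k_6) = 0x29
s_3 = InvRound(s_2, k_5) = 0xB5
s_4 = InvRound(s_3, k_4) = 0x19
s_5 = InvRound(s_4, k_3) = 0xB2
s_6 = InvRound(s_5, k_2) = 0x78
s_7 = InvRound(s_6, k_1) = 0xF5
s_8 = InvRound(s_7, k_0) = 0xE8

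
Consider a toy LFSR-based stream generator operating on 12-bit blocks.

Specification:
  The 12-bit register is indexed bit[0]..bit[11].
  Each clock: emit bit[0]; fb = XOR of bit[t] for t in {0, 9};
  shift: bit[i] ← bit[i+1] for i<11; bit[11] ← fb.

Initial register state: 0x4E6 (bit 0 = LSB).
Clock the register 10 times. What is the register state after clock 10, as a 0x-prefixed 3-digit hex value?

reg_0 = 0x4E6
clock 1: out=0, reg = 0x273
clock 2: out=1, reg = 0x139
clock 3: out=1, reg = 0x89C
clock 4: out=0, reg = 0x44E
clock 5: out=0, reg = 0x227
clock 6: out=1, reg = 0x113
clock 7: out=1, reg = 0x889
clock 8: out=1, reg = 0xC44
clock 9: out=0, reg = 0x622
clock 10: out=0, reg = 0xB11

0xB11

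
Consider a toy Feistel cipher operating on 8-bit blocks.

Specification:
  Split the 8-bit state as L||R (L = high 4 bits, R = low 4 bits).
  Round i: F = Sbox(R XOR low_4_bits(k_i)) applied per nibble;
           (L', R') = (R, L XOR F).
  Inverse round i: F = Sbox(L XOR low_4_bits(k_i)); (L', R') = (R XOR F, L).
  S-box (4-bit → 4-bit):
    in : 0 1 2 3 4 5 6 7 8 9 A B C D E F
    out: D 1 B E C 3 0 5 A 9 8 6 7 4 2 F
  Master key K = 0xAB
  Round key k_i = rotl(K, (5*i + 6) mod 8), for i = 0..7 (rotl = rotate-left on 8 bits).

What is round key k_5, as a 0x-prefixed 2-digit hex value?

K = 0xAB
k_0 = rotl(K, (5*0+6) mod 8) = rotl(K, 6) = 0xEA
k_1 = rotl(K, (5*1+6) mod 8) = rotl(K, 3) = 0x5D
k_2 = rotl(K, (5*2+6) mod 8) = rotl(K, 0) = 0xAB
k_3 = rotl(K, (5*3+6) mod 8) = rotl(K, 5) = 0x75
k_4 = rotl(K, (5*4+6) mod 8) = rotl(K, 2) = 0xAE
k_5 = rotl(K, (5*5+6) mod 8) = rotl(K, 7) = 0xD5

0xD5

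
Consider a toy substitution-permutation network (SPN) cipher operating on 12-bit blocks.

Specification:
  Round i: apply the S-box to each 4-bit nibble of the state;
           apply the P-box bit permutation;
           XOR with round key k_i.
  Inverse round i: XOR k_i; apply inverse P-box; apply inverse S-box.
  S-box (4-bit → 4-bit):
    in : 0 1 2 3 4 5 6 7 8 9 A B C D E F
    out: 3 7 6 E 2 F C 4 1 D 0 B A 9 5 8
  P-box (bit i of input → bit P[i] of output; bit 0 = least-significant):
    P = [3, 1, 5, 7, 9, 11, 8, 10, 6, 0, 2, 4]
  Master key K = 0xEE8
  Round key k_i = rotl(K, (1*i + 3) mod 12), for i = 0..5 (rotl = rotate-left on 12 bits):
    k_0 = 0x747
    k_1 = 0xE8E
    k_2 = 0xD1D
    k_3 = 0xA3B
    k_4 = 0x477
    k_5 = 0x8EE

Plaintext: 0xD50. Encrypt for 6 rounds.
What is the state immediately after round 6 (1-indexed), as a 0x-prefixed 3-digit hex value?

0xA09

s_0 = plaintext = 0xD50
s_1 = Round(s_0, k_0) = 0x81D
s_2 = Round(s_1, k_1) = 0x546
s_3 = Round(s_2, k_2) = 0x5E8
s_4 = Round(s_3, k_3) = 0x966
s_5 = Round(s_4, k_4) = 0x183
s_6 = Round(s_5, k_5) = 0xA09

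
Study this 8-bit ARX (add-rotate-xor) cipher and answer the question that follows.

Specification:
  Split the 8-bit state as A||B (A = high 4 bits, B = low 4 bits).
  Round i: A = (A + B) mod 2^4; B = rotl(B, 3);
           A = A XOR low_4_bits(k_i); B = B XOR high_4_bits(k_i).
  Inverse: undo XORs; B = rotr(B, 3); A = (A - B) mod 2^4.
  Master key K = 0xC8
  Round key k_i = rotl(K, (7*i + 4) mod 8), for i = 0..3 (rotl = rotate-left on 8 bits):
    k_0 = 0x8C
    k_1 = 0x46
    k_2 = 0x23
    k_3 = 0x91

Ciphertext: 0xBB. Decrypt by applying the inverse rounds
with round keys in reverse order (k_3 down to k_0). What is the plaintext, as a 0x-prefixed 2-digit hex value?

0xF3

s_0 = ciphertext = 0xBB
s_1 = InvRound(s_0, k_3) = 0x64
s_2 = InvRound(s_1, k_2) = 0x9C
s_3 = InvRound(s_2, k_1) = 0xE1
s_4 = InvRound(s_3, k_0) = 0xF3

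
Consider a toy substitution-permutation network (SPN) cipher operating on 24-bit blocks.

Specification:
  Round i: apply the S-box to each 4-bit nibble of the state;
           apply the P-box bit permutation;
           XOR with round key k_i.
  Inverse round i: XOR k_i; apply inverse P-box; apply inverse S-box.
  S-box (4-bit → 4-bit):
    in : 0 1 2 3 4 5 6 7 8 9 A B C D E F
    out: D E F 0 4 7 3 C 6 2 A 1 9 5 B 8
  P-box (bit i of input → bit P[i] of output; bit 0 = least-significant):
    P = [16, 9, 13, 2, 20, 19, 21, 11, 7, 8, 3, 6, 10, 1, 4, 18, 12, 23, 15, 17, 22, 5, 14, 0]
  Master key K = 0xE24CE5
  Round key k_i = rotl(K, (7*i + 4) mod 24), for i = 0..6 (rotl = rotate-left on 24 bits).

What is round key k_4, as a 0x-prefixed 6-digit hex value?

K = 0xE24CE5
k_0 = rotl(K, (7*0+4) mod 24) = rotl(K, 4) = 0x24CE5E
k_1 = rotl(K, (7*1+4) mod 24) = rotl(K, 11) = 0x672F12
k_2 = rotl(K, (7*2+4) mod 24) = rotl(K, 18) = 0x978933
k_3 = rotl(K, (7*3+4) mod 24) = rotl(K, 1) = 0xC499CB
k_4 = rotl(K, (7*4+4) mod 24) = rotl(K, 8) = 0x4CE5E2

0x4CE5E2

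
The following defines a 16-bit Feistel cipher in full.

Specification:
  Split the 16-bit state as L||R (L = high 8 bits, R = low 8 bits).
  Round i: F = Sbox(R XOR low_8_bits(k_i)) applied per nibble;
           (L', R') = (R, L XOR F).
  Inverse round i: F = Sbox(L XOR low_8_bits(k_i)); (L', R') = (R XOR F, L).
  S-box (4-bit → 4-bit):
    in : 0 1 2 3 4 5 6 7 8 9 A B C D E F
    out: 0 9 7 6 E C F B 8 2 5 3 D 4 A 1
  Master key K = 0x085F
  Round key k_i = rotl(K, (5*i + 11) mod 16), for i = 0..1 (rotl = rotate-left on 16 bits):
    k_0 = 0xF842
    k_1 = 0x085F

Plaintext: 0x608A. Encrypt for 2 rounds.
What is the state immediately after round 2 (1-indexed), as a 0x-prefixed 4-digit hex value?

0xB821

s_0 = plaintext = 0x608A
s_1 = Round(s_0, k_0) = 0x8AB8
s_2 = Round(s_1, k_1) = 0xB821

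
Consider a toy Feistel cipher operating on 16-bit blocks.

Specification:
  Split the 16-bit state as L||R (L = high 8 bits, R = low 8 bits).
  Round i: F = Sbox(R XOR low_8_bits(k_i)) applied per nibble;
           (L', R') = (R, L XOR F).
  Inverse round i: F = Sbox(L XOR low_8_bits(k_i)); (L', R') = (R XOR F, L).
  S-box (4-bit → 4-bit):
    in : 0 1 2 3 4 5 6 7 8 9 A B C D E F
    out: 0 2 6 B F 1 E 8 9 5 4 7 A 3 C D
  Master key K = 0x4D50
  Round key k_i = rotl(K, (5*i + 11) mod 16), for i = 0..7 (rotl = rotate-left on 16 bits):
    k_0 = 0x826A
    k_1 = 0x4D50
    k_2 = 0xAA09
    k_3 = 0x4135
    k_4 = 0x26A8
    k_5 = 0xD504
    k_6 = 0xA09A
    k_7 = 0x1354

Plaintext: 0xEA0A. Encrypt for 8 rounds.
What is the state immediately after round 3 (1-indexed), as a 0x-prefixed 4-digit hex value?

s_0 = plaintext = 0xEA0A
s_1 = Round(s_0, k_0) = 0x0A0A
s_2 = Round(s_1, k_1) = 0x0A1E
s_3 = Round(s_2, k_2) = 0x1E22
s_4 = Round(s_3, k_3) = 0x2236
s_5 = Round(s_4, k_4) = 0x367E
s_6 = Round(s_5, k_5) = 0x7EB2
s_7 = Round(s_6, k_6) = 0xB217
s_8 = Round(s_7, k_7) = 0x1749

0x1E22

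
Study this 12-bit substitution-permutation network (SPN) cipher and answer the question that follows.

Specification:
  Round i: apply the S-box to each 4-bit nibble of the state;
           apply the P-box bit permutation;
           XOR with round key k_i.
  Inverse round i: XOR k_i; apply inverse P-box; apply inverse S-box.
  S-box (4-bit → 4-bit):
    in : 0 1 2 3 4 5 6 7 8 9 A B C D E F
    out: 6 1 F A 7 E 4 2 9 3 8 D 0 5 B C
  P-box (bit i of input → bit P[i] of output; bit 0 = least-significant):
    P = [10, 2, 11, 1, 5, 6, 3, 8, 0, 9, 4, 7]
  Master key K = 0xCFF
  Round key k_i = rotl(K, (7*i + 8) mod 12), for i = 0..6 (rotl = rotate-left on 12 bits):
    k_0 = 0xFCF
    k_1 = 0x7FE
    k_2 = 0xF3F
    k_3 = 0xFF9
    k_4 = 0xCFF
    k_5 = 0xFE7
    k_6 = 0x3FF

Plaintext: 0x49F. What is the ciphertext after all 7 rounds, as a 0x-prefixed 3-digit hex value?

s_0 = plaintext = 0x49F
s_1 = Round(s_0, k_0) = 0x5BC
s_2 = Round(s_1, k_1) = 0x446
s_3 = Round(s_2, k_2) = 0x546
s_4 = Round(s_3, k_3) = 0x501
s_5 = Round(s_4, k_4) = 0xA27
s_6 = Round(s_5, k_5) = 0xE0B
s_7 = Round(s_6, k_6) = 0xD34

0xD34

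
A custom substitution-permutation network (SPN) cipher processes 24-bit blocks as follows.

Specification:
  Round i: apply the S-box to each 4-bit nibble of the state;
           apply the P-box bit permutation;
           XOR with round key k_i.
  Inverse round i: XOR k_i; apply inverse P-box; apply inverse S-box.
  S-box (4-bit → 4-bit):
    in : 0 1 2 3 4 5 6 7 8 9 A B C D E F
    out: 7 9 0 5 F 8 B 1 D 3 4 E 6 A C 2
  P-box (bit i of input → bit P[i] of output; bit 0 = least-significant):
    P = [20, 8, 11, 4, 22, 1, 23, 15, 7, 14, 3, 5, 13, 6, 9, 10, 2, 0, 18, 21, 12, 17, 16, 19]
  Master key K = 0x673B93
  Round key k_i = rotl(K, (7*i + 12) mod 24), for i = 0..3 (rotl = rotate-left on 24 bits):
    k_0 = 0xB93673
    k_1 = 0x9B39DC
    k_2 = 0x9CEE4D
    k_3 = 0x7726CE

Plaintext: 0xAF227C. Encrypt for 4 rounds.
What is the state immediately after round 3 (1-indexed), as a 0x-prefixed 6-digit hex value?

0xAE2276

s_0 = plaintext = 0xAF227C
s_1 = Round(s_0, k_0) = 0xF83F72
s_2 = Round(s_1, k_1) = 0xFD5BD8
s_3 = Round(s_2, k_2) = 0xAE2276
s_4 = Round(s_3, k_3) = 0x0227DE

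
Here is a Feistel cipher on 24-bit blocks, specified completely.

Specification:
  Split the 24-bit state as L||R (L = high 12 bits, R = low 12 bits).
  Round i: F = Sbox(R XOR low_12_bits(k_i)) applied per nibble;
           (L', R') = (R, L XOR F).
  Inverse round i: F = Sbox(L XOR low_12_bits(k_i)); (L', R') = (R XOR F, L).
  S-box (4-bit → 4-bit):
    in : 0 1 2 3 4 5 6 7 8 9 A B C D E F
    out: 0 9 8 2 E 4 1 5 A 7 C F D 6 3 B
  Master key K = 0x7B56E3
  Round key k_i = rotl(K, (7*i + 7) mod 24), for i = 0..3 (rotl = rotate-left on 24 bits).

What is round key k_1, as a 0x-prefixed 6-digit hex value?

K = 0x7B56E3
k_0 = rotl(K, (7*0+7) mod 24) = rotl(K, 7) = 0xAB71BD
k_1 = rotl(K, (7*1+7) mod 24) = rotl(K, 14) = 0xB8DED5

0xB8DED5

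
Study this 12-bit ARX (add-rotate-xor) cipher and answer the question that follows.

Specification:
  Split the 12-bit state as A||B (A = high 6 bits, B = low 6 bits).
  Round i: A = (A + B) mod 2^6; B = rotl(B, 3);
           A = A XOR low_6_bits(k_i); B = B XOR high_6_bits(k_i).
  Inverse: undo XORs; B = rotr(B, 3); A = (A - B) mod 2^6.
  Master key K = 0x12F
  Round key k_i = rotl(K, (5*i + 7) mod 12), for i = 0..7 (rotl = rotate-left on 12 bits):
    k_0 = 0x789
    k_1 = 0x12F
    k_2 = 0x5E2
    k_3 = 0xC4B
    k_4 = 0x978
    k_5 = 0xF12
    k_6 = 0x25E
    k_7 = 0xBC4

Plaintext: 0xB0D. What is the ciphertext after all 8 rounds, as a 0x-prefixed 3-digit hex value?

0x847

s_0 = plaintext = 0xB0D
s_1 = Round(s_0, k_0) = 0xC37
s_2 = Round(s_1, k_1) = 0x23A
s_3 = Round(s_2, k_2) = 0x800
s_4 = Round(s_3, k_3) = 0xAF1
s_5 = Round(s_4, k_4) = 0x92B
s_6 = Round(s_5, k_5) = 0x761
s_7 = Round(s_6, k_6) = 0x805
s_8 = Round(s_7, k_7) = 0x847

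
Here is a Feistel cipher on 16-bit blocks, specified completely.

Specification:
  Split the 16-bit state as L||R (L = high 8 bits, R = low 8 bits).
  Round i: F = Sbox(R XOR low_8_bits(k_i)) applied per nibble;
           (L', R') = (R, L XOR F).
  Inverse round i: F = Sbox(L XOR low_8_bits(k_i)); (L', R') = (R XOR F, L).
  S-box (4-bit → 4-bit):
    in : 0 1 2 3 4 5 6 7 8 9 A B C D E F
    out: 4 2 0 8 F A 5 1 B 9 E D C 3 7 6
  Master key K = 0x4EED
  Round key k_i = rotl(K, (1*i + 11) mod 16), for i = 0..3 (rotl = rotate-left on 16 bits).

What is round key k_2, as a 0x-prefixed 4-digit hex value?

0xA9DD

K = 0x4EED
k_0 = rotl(K, (1*0+11) mod 16) = rotl(K, 11) = 0x6A77
k_1 = rotl(K, (1*1+11) mod 16) = rotl(K, 12) = 0xD4EE
k_2 = rotl(K, (1*2+11) mod 16) = rotl(K, 13) = 0xA9DD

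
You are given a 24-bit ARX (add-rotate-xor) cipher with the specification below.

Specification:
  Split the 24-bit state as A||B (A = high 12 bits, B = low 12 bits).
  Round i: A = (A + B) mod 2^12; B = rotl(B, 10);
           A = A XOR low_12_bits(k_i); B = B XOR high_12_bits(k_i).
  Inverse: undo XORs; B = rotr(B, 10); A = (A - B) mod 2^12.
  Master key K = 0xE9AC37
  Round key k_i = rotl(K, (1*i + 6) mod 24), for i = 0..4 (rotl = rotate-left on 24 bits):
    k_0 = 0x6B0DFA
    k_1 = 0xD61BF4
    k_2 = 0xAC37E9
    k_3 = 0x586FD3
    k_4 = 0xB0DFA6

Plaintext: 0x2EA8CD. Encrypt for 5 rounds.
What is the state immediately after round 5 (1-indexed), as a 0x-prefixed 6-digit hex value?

s_0 = plaintext = 0x2EA8CD
s_1 = Round(s_0, k_0) = 0x64D083
s_2 = Round(s_1, k_1) = 0xD24141
s_3 = Round(s_2, k_2) = 0x98CE93
s_4 = Round(s_3, k_3) = 0x7CCA22
s_5 = Round(s_4, k_4) = 0xE48185

0xE48185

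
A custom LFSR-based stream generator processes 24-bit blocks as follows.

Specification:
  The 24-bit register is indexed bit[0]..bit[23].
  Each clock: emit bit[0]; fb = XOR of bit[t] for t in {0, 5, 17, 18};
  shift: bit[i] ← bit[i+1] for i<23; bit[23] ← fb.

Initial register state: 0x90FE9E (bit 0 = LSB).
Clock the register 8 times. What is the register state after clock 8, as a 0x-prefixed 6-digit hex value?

0x8690FE

reg_0 = 0x90FE9E
clock 1: out=0, reg = 0x487F4F
clock 2: out=1, reg = 0xA43FA7
clock 3: out=1, reg = 0xD21FD3
clock 4: out=1, reg = 0x690FE9
clock 5: out=1, reg = 0x3487F4
clock 6: out=0, reg = 0x1A43FA
clock 7: out=0, reg = 0x0D21FD
clock 8: out=1, reg = 0x8690FE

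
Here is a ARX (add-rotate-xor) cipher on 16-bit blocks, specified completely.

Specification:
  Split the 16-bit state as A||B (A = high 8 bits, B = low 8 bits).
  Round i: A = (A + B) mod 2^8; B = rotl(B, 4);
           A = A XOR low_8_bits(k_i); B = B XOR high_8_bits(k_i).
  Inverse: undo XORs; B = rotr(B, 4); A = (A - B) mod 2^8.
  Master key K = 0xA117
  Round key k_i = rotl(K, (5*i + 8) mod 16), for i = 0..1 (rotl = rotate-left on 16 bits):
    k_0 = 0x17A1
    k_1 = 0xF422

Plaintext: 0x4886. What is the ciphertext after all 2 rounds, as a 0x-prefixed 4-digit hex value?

0xCC03

s_0 = plaintext = 0x4886
s_1 = Round(s_0, k_0) = 0x6F7F
s_2 = Round(s_1, k_1) = 0xCC03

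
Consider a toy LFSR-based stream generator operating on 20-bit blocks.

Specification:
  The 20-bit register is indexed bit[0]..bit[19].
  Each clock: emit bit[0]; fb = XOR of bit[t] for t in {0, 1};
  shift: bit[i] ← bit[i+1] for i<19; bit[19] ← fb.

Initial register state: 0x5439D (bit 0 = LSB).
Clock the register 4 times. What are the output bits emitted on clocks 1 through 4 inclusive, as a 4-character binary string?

1011

reg_0 = 0x5439D
clock 1: out=1, reg = 0xAA1CE
clock 2: out=0, reg = 0xD50E7
clock 3: out=1, reg = 0x6A873
clock 4: out=1, reg = 0x35439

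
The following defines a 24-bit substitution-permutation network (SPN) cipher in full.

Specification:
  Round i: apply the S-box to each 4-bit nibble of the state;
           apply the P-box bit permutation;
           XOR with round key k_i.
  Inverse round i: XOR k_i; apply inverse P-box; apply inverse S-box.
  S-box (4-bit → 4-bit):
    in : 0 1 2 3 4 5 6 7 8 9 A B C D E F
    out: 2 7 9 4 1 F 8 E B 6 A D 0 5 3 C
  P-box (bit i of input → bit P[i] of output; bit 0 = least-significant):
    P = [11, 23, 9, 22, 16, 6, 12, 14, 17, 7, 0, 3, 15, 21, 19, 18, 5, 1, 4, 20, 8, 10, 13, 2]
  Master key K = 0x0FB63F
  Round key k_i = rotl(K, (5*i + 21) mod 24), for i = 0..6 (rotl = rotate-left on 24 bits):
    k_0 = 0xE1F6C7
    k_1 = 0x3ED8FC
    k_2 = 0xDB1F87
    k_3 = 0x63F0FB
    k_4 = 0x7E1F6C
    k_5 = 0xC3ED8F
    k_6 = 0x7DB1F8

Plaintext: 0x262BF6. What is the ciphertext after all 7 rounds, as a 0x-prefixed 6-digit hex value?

0x57EB1E

s_0 = plaintext = 0x262BF6
s_1 = Round(s_0, k_0) = 0xB727CA
s_2 = Round(s_1, k_1) = 0xEA7963
s_3 = Round(s_2, k_2) = 0xE75804
s_4 = Round(s_3, k_3) = 0x5D7D21
s_5 = Round(s_4, k_4) = 0xD17059
s_6 = Round(s_5, k_5) = 0x6E9E7D
s_7 = Round(s_6, k_6) = 0x57EB1E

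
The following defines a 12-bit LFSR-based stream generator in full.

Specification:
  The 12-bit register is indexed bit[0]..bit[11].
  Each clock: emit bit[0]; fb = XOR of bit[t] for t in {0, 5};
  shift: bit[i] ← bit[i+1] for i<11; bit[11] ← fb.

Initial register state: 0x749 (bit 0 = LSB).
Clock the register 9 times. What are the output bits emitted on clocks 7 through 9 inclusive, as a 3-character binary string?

101

reg_0 = 0x749
clock 1: out=1, reg = 0xBA4
clock 2: out=0, reg = 0xDD2
clock 3: out=0, reg = 0x6E9
clock 4: out=1, reg = 0x374
clock 5: out=0, reg = 0x9BA
clock 6: out=0, reg = 0xCDD
clock 7: out=1, reg = 0xE6E
clock 8: out=0, reg = 0xF37
clock 9: out=1, reg = 0x79B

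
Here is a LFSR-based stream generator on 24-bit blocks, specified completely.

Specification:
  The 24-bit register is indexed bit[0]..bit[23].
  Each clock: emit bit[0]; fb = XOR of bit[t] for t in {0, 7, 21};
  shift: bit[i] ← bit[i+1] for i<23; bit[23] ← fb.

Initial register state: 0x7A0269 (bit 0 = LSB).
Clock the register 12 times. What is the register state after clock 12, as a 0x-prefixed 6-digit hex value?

0x29E7A0

reg_0 = 0x7A0269
clock 1: out=1, reg = 0x3D0134
clock 2: out=0, reg = 0x9E809A
clock 3: out=0, reg = 0xCF404D
clock 4: out=1, reg = 0xE7A026
clock 5: out=0, reg = 0xF3D013
clock 6: out=1, reg = 0x79E809
clock 7: out=1, reg = 0x3CF404
clock 8: out=0, reg = 0x9E7A02
clock 9: out=0, reg = 0x4F3D01
clock 10: out=1, reg = 0xA79E80
clock 11: out=0, reg = 0x53CF40
clock 12: out=0, reg = 0x29E7A0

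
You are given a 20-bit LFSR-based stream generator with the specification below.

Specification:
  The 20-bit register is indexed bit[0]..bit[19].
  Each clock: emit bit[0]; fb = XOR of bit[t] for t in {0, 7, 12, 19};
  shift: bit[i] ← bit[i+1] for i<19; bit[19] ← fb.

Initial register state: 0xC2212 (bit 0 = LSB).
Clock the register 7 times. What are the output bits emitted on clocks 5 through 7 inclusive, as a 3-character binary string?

reg_0 = 0xC2212
clock 1: out=0, reg = 0xE1109
clock 2: out=1, reg = 0xF0884
clock 3: out=0, reg = 0x78442
clock 4: out=0, reg = 0x3C221
clock 5: out=1, reg = 0x9E110
clock 6: out=0, reg = 0xCF088
clock 7: out=0, reg = 0xE7844

100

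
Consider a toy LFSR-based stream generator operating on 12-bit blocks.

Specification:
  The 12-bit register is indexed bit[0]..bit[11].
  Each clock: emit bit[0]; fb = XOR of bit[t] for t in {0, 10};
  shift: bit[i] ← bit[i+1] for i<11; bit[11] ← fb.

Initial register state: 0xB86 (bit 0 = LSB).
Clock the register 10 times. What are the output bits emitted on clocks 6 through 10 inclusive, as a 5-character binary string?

00111

reg_0 = 0xB86
clock 1: out=0, reg = 0x5C3
clock 2: out=1, reg = 0x2E1
clock 3: out=1, reg = 0x970
clock 4: out=0, reg = 0x4B8
clock 5: out=0, reg = 0xA5C
clock 6: out=0, reg = 0x52E
clock 7: out=0, reg = 0xA97
clock 8: out=1, reg = 0xD4B
clock 9: out=1, reg = 0x6A5
clock 10: out=1, reg = 0x352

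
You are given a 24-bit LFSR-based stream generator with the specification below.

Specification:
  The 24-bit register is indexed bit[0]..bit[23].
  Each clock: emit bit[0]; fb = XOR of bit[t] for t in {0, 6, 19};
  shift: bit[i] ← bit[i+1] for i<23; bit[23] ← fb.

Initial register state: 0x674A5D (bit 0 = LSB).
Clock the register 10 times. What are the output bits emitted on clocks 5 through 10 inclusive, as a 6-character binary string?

reg_0 = 0x674A5D
clock 1: out=1, reg = 0x33A52E
clock 2: out=0, reg = 0x19D297
clock 3: out=1, reg = 0x0CE94B
clock 4: out=1, reg = 0x8674A5
clock 5: out=1, reg = 0xC33A52
clock 6: out=0, reg = 0xE19D29
clock 7: out=1, reg = 0xF0CE94
clock 8: out=0, reg = 0x78674A
clock 9: out=0, reg = 0x3C33A5
clock 10: out=1, reg = 0x1E19D2

101001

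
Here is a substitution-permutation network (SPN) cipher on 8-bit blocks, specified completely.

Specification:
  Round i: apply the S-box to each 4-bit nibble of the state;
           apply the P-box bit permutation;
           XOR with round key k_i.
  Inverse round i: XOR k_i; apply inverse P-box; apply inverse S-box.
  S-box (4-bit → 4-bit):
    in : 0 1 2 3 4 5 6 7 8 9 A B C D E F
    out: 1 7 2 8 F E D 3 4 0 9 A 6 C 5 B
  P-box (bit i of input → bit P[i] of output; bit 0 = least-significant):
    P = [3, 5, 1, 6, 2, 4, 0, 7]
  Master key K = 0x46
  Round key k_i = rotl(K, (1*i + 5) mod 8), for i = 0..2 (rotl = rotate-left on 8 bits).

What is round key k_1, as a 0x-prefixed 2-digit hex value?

0x91

K = 0x46
k_0 = rotl(K, (1*0+5) mod 8) = rotl(K, 5) = 0xC8
k_1 = rotl(K, (1*1+5) mod 8) = rotl(K, 6) = 0x91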